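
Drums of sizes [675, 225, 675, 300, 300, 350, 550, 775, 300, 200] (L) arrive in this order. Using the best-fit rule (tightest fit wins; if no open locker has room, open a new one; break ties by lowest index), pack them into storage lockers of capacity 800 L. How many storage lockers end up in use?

7

  675 → locker 1 (new)  [load 675/800]
  225 → locker 2 (new)  [load 225/800]
  675 → locker 3 (new)  [load 675/800]
  300 → locker 2  [load 525/800]
  300 → locker 4 (new)  [load 300/800]
  350 → locker 4  [load 650/800]
  550 → locker 5 (new)  [load 550/800]
  775 → locker 6 (new)  [load 775/800]
  300 → locker 7 (new)  [load 300/800]
  200 → locker 5  [load 750/800]
7 storage lockers opened.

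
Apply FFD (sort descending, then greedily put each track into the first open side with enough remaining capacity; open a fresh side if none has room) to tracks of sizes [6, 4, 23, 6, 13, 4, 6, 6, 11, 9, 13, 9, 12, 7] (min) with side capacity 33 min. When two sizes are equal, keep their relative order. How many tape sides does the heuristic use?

4

Sorted descending: 23, 13, 13, 12, 11, 9, 9, 7, 6, 6, 6, 6, 4, 4.
  23 → side 1 (new)  [load 23/33]
  13 → side 2 (new)  [load 13/33]
  13 → side 2  [load 26/33]
  12 → side 3 (new)  [load 12/33]
  11 → side 3  [load 23/33]
  9 → side 1  [load 32/33]
  9 → side 3  [load 32/33]
  7 → side 2  [load 33/33]
  6 → side 4 (new)  [load 6/33]
  6 → side 4  [load 12/33]
  6 → side 4  [load 18/33]
  6 → side 4  [load 24/33]
  4 → side 4  [load 28/33]
  4 → side 4  [load 32/33]
4 tape sides opened.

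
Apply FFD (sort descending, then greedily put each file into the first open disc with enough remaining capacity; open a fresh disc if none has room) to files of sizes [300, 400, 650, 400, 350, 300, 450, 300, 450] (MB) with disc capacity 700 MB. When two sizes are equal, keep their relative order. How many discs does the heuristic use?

6

Sorted descending: 650, 450, 450, 400, 400, 350, 300, 300, 300.
  650 → disc 1 (new)  [load 650/700]
  450 → disc 2 (new)  [load 450/700]
  450 → disc 3 (new)  [load 450/700]
  400 → disc 4 (new)  [load 400/700]
  400 → disc 5 (new)  [load 400/700]
  350 → disc 6 (new)  [load 350/700]
  300 → disc 4  [load 700/700]
  300 → disc 5  [load 700/700]
  300 → disc 6  [load 650/700]
6 discs opened.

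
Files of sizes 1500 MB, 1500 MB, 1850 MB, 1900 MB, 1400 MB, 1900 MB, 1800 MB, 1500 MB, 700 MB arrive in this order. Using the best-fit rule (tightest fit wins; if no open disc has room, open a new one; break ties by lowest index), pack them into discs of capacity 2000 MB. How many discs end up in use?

9

  1500 → disc 1 (new)  [load 1500/2000]
  1500 → disc 2 (new)  [load 1500/2000]
  1850 → disc 3 (new)  [load 1850/2000]
  1900 → disc 4 (new)  [load 1900/2000]
  1400 → disc 5 (new)  [load 1400/2000]
  1900 → disc 6 (new)  [load 1900/2000]
  1800 → disc 7 (new)  [load 1800/2000]
  1500 → disc 8 (new)  [load 1500/2000]
  700 → disc 9 (new)  [load 700/2000]
9 discs opened.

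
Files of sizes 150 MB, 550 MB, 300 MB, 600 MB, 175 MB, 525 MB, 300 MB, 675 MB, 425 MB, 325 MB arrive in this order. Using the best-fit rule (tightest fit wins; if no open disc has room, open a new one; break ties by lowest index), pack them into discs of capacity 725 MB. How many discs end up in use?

7

  150 → disc 1 (new)  [load 150/725]
  550 → disc 1  [load 700/725]
  300 → disc 2 (new)  [load 300/725]
  600 → disc 3 (new)  [load 600/725]
  175 → disc 2  [load 475/725]
  525 → disc 4 (new)  [load 525/725]
  300 → disc 5 (new)  [load 300/725]
  675 → disc 6 (new)  [load 675/725]
  425 → disc 5  [load 725/725]
  325 → disc 7 (new)  [load 325/725]
7 discs opened.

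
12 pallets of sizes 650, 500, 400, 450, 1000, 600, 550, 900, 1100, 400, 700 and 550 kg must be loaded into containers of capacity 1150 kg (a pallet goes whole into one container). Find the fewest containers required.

Total = 1100 + 1000 + 900 + 700 + 650 + 600 + 550 + 550 + 500 + 450 + 400 + 400 = 7800 kg.
Lower bound: ⌈7800/1150⌉ = 7 containers.
A packing using 8 containers:
  container 1: 1100 = 1100
  container 2: 1000 = 1000
  container 3: 900 = 900
  container 4: 700 + 450 = 1150
  container 5: 650 + 500 = 1150
  container 6: 600 + 550 = 1150
  container 7: 550 + 400 = 950
  container 8: 400 = 400
No arrangement into 7 containers stays within capacity, so 8 is optimal.

8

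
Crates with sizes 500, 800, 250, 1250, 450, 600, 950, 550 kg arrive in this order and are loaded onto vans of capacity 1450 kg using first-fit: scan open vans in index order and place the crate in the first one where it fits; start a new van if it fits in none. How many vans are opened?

5

  500 → van 1 (new)  [load 500/1450]
  800 → van 1  [load 1300/1450]
  250 → van 2 (new)  [load 250/1450]
  1250 → van 3 (new)  [load 1250/1450]
  450 → van 2  [load 700/1450]
  600 → van 2  [load 1300/1450]
  950 → van 4 (new)  [load 950/1450]
  550 → van 5 (new)  [load 550/1450]
5 vans opened.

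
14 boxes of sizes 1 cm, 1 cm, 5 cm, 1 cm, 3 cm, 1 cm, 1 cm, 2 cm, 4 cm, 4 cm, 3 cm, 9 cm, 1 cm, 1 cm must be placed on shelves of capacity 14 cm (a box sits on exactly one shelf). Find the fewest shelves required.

Total = 9 + 5 + 4 + 4 + 3 + 3 + 2 + 1 + 1 + 1 + 1 + 1 + 1 + 1 = 37 cm.
Lower bound: ⌈37/14⌉ = 3 shelves.
A packing using 3 shelves:
  shelf 1: 9 + 5 = 14
  shelf 2: 4 + 4 + 3 + 3 = 14
  shelf 3: 2 + 1 + 1 + 1 + 1 + 1 + 1 + 1 = 9
This matches the lower bound, so 3 is optimal.

3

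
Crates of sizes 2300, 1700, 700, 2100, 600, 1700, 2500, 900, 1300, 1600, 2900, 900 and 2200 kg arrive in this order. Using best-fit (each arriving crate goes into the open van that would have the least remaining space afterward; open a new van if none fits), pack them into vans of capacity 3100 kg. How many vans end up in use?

  2300 → van 1 (new)  [load 2300/3100]
  1700 → van 2 (new)  [load 1700/3100]
  700 → van 1  [load 3000/3100]
  2100 → van 3 (new)  [load 2100/3100]
  600 → van 3  [load 2700/3100]
  1700 → van 4 (new)  [load 1700/3100]
  2500 → van 5 (new)  [load 2500/3100]
  900 → van 2  [load 2600/3100]
  1300 → van 4  [load 3000/3100]
  1600 → van 6 (new)  [load 1600/3100]
  2900 → van 7 (new)  [load 2900/3100]
  900 → van 6  [load 2500/3100]
  2200 → van 8 (new)  [load 2200/3100]
8 vans opened.

8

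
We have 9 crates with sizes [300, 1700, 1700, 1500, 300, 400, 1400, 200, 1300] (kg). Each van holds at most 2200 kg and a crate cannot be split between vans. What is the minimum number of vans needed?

Total = 1700 + 1700 + 1500 + 1400 + 1300 + 400 + 300 + 300 + 200 = 8800 kg.
Lower bound: ⌈8800/2200⌉ = 4 vans.
Also, 5 crates each exceed 1100 kg, and no two of those can share a van, so at least 5 vans are needed.
A packing using 5 vans:
  van 1: 1700 + 400 = 2100
  van 2: 1700 + 300 + 200 = 2200
  van 3: 1500 + 300 = 1800
  van 4: 1400 = 1400
  van 5: 1300 = 1300
This matches the lower bound, so 5 is optimal.

5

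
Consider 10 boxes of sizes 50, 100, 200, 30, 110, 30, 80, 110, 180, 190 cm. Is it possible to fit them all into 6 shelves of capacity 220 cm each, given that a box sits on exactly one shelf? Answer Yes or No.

A valid assignment using 6 shelves:
  shelf 1: 200 = 200
  shelf 2: 190 + 30 = 220
  shelf 3: 180 + 30 = 210
  shelf 4: 110 + 110 = 220
  shelf 5: 100 + 80 = 180
  shelf 6: 50 = 50
Every load is within 220 cm, so 6 shelves suffice.

Yes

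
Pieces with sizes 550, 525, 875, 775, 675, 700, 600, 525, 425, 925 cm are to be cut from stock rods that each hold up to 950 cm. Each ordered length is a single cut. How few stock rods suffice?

Total = 925 + 875 + 775 + 700 + 675 + 600 + 550 + 525 + 525 + 425 = 6575 cm.
Lower bound: ⌈6575/950⌉ = 7 stock rods.
Also, 9 pieces each exceed 475 cm, and no two of those can share a stock rod, so at least 9 stock rods are needed.
A packing using 9 stock rods:
  stock rod 1: 925 = 925
  stock rod 2: 875 = 875
  stock rod 3: 775 = 775
  stock rod 4: 700 = 700
  stock rod 5: 675 = 675
  stock rod 6: 600 = 600
  stock rod 7: 550 = 550
  stock rod 8: 525 + 425 = 950
  stock rod 9: 525 = 525
This matches the lower bound, so 9 is optimal.

9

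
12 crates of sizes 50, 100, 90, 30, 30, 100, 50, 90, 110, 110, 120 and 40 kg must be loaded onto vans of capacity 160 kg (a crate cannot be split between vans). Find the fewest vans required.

7

Total = 120 + 110 + 110 + 100 + 100 + 90 + 90 + 50 + 50 + 40 + 30 + 30 = 920 kg.
Lower bound: ⌈920/160⌉ = 6 vans.
Also, 7 crates each exceed 80 kg, and no two of those can share a van, so at least 7 vans are needed.
A packing using 7 vans:
  van 1: 120 + 40 = 160
  van 2: 110 + 50 = 160
  van 3: 110 + 50 = 160
  van 4: 100 + 30 + 30 = 160
  van 5: 100 = 100
  van 6: 90 = 90
  van 7: 90 = 90
This matches the lower bound, so 7 is optimal.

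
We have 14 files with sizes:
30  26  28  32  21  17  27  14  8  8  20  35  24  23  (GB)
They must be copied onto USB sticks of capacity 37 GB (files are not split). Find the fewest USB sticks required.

10

Total = 35 + 32 + 30 + 28 + 27 + 26 + 24 + 23 + 21 + 20 + 17 + 14 + 8 + 8 = 313 GB.
Lower bound: ⌈313/37⌉ = 9 USB sticks.
Also, 10 files each exceed 37/2 GB, and no two of those can share a USB stick, so at least 10 USB sticks are needed.
A packing using 10 USB sticks:
  USB stick 1: 35 = 35
  USB stick 2: 32 = 32
  USB stick 3: 30 = 30
  USB stick 4: 28 + 8 = 36
  USB stick 5: 27 + 8 = 35
  USB stick 6: 26 = 26
  USB stick 7: 24 = 24
  USB stick 8: 23 + 14 = 37
  USB stick 9: 21 = 21
  USB stick 10: 20 + 17 = 37
This matches the lower bound, so 10 is optimal.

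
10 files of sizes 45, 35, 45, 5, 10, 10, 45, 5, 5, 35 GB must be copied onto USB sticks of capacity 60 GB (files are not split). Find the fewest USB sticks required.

Total = 45 + 45 + 45 + 35 + 35 + 10 + 10 + 5 + 5 + 5 = 240 GB.
Lower bound: ⌈240/60⌉ = 4 USB sticks.
Also, 5 files each exceed 30 GB, and no two of those can share a USB stick, so at least 5 USB sticks are needed.
A packing using 5 USB sticks:
  USB stick 1: 45 + 10 + 5 = 60
  USB stick 2: 45 + 10 + 5 = 60
  USB stick 3: 45 + 5 = 50
  USB stick 4: 35 = 35
  USB stick 5: 35 = 35
This matches the lower bound, so 5 is optimal.

5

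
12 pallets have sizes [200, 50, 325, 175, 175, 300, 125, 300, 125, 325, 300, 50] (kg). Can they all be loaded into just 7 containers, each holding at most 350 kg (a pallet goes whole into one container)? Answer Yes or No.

Total = 2450 kg; ⌈2450/350⌉ = 7.
The bound of 7 does not rule out 7, but exhaustive search shows no assignment into 7 containers of capacity 350 kg exists — the minimum is 8.

No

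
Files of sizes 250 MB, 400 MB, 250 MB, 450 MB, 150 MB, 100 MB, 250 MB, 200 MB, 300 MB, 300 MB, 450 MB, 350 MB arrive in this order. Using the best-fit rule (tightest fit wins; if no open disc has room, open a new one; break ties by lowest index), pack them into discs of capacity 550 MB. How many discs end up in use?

  250 → disc 1 (new)  [load 250/550]
  400 → disc 2 (new)  [load 400/550]
  250 → disc 1  [load 500/550]
  450 → disc 3 (new)  [load 450/550]
  150 → disc 2  [load 550/550]
  100 → disc 3  [load 550/550]
  250 → disc 4 (new)  [load 250/550]
  200 → disc 4  [load 450/550]
  300 → disc 5 (new)  [load 300/550]
  300 → disc 6 (new)  [load 300/550]
  450 → disc 7 (new)  [load 450/550]
  350 → disc 8 (new)  [load 350/550]
8 discs opened.

8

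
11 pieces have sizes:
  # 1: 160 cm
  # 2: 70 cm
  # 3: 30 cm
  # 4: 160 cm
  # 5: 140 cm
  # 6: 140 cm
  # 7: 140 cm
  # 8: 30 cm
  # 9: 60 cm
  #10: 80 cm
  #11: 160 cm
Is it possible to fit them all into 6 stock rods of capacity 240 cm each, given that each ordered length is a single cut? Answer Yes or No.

Yes

A valid assignment using 6 stock rods:
  stock rod 1: 160 + 80 = 240
  stock rod 2: 160 + 70 = 230
  stock rod 3: 160 + 60 = 220
  stock rod 4: 140 + 30 + 30 = 200
  stock rod 5: 140 = 140
  stock rod 6: 140 = 140
Every load is within 240 cm, so 6 stock rods suffice.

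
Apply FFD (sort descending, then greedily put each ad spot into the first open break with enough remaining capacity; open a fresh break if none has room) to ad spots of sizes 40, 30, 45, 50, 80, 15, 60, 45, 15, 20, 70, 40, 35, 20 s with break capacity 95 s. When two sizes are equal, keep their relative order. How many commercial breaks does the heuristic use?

7

Sorted descending: 80, 70, 60, 50, 45, 45, 40, 40, 35, 30, 20, 20, 15, 15.
  80 → break 1 (new)  [load 80/95]
  70 → break 2 (new)  [load 70/95]
  60 → break 3 (new)  [load 60/95]
  50 → break 4 (new)  [load 50/95]
  45 → break 4  [load 95/95]
  45 → break 5 (new)  [load 45/95]
  40 → break 5  [load 85/95]
  40 → break 6 (new)  [load 40/95]
  35 → break 3  [load 95/95]
  30 → break 6  [load 70/95]
  20 → break 2  [load 90/95]
  20 → break 6  [load 90/95]
  15 → break 1  [load 95/95]
  15 → break 7 (new)  [load 15/95]
7 commercial breaks opened.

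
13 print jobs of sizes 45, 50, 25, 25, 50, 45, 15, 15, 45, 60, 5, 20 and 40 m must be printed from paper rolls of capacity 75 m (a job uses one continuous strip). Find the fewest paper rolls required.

7

Total = 60 + 50 + 50 + 45 + 45 + 45 + 40 + 25 + 25 + 20 + 15 + 15 + 5 = 440 m.
Lower bound: ⌈440/75⌉ = 6 paper rolls.
Also, 7 print jobs each exceed 75/2 m, and no two of those can share a roll, so at least 7 paper rolls are needed.
A packing using 7 paper rolls:
  roll 1: 60 + 15 = 75
  roll 2: 50 + 25 = 75
  roll 3: 50 + 25 = 75
  roll 4: 45 + 20 + 5 = 70
  roll 5: 45 + 15 = 60
  roll 6: 45 = 45
  roll 7: 40 = 40
This matches the lower bound, so 7 is optimal.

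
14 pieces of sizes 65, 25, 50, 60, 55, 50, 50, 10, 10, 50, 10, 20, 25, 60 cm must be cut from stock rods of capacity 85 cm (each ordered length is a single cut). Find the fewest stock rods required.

8

Total = 65 + 60 + 60 + 55 + 50 + 50 + 50 + 50 + 25 + 25 + 20 + 10 + 10 + 10 = 540 cm.
Lower bound: ⌈540/85⌉ = 7 stock rods.
Also, 8 pieces each exceed 85/2 cm, and no two of those can share a stock rod, so at least 8 stock rods are needed.
A packing using 8 stock rods:
  stock rod 1: 65 + 20 = 85
  stock rod 2: 60 + 25 = 85
  stock rod 3: 60 + 25 = 85
  stock rod 4: 55 + 10 + 10 + 10 = 85
  stock rod 5: 50 = 50
  stock rod 6: 50 = 50
  stock rod 7: 50 = 50
  stock rod 8: 50 = 50
This matches the lower bound, so 8 is optimal.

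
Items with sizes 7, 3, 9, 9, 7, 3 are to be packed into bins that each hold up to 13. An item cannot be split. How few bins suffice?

4

Total = 9 + 9 + 7 + 7 + 3 + 3 = 38.
Lower bound: ⌈38/13⌉ = 3 bins.
Also, 4 items each exceed 13/2, and no two of those can share a bin, so at least 4 bins are needed.
A packing using 4 bins:
  bin 1: 9 + 3 = 12
  bin 2: 9 + 3 = 12
  bin 3: 7 = 7
  bin 4: 7 = 7
This matches the lower bound, so 4 is optimal.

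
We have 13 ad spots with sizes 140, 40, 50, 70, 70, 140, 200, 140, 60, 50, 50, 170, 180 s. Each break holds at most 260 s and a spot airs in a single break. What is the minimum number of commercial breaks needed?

6

Total = 200 + 180 + 170 + 140 + 140 + 140 + 70 + 70 + 60 + 50 + 50 + 50 + 40 = 1360 s.
Lower bound: ⌈1360/260⌉ = 6 commercial breaks.
A packing using 6 commercial breaks:
  break 1: 200 + 60 = 260
  break 2: 180 + 70 = 250
  break 3: 170 + 70 = 240
  break 4: 140 + 50 + 50 = 240
  break 5: 140 + 50 + 40 = 230
  break 6: 140 = 140
This matches the lower bound, so 6 is optimal.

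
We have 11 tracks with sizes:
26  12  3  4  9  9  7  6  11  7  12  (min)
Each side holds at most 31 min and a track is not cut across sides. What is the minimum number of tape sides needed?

Total = 26 + 12 + 12 + 11 + 9 + 9 + 7 + 7 + 6 + 4 + 3 = 106 min.
Lower bound: ⌈106/31⌉ = 4 tape sides.
A packing using 4 tape sides:
  side 1: 26 + 4 = 30
  side 2: 12 + 12 + 7 = 31
  side 3: 11 + 9 + 9 = 29
  side 4: 7 + 6 + 3 = 16
This matches the lower bound, so 4 is optimal.

4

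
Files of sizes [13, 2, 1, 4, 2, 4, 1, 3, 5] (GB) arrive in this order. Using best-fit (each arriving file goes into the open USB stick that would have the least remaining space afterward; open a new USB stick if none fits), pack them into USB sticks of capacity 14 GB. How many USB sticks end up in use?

  13 → USB stick 1 (new)  [load 13/14]
  2 → USB stick 2 (new)  [load 2/14]
  1 → USB stick 1  [load 14/14]
  4 → USB stick 2  [load 6/14]
  2 → USB stick 2  [load 8/14]
  4 → USB stick 2  [load 12/14]
  1 → USB stick 2  [load 13/14]
  3 → USB stick 3 (new)  [load 3/14]
  5 → USB stick 3  [load 8/14]
3 USB sticks opened.

3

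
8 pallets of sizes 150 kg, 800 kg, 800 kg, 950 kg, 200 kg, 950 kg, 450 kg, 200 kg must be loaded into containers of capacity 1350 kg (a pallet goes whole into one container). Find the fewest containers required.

Total = 950 + 950 + 800 + 800 + 450 + 200 + 200 + 150 = 4500 kg.
Lower bound: ⌈4500/1350⌉ = 4 containers.
A packing using 4 containers:
  container 1: 950 + 200 + 200 = 1350
  container 2: 950 + 150 = 1100
  container 3: 800 + 450 = 1250
  container 4: 800 = 800
This matches the lower bound, so 4 is optimal.

4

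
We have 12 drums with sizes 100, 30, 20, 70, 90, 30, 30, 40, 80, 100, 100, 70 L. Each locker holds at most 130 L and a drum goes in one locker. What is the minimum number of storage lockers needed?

7

Total = 100 + 100 + 100 + 90 + 80 + 70 + 70 + 40 + 30 + 30 + 30 + 20 = 760 L.
Lower bound: ⌈760/130⌉ = 6 storage lockers.
Also, 7 drums each exceed 65 L, and no two of those can share a locker, so at least 7 storage lockers are needed.
A packing using 7 storage lockers:
  locker 1: 100 + 30 = 130
  locker 2: 100 + 30 = 130
  locker 3: 100 + 30 = 130
  locker 4: 90 + 40 = 130
  locker 5: 80 + 20 = 100
  locker 6: 70 = 70
  locker 7: 70 = 70
This matches the lower bound, so 7 is optimal.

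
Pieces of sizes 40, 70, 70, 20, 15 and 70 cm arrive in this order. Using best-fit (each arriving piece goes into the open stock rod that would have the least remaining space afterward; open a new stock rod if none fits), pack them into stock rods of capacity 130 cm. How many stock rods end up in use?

  40 → stock rod 1 (new)  [load 40/130]
  70 → stock rod 1  [load 110/130]
  70 → stock rod 2 (new)  [load 70/130]
  20 → stock rod 1  [load 130/130]
  15 → stock rod 2  [load 85/130]
  70 → stock rod 3 (new)  [load 70/130]
3 stock rods opened.

3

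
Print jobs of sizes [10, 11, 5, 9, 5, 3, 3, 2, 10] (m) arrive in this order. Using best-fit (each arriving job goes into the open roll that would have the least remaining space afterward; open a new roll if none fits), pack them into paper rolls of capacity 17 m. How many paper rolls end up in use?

  10 → roll 1 (new)  [load 10/17]
  11 → roll 2 (new)  [load 11/17]
  5 → roll 2  [load 16/17]
  9 → roll 3 (new)  [load 9/17]
  5 → roll 1  [load 15/17]
  3 → roll 3  [load 12/17]
  3 → roll 3  [load 15/17]
  2 → roll 1  [load 17/17]
  10 → roll 4 (new)  [load 10/17]
4 paper rolls opened.

4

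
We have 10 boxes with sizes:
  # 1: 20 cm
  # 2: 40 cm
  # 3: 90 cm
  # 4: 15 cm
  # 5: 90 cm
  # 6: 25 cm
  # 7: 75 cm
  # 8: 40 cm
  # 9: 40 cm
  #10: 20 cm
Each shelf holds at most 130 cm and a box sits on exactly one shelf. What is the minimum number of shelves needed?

Total = 90 + 90 + 75 + 40 + 40 + 40 + 25 + 20 + 20 + 15 = 455 cm.
Lower bound: ⌈455/130⌉ = 4 shelves.
A packing using 4 shelves:
  shelf 1: 90 + 40 = 130
  shelf 2: 90 + 40 = 130
  shelf 3: 75 + 40 + 15 = 130
  shelf 4: 25 + 20 + 20 = 65
This matches the lower bound, so 4 is optimal.

4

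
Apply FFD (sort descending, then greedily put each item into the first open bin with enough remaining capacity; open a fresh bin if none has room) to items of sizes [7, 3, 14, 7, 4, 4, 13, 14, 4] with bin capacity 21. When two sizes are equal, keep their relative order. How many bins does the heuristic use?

4

Sorted descending: 14, 14, 13, 7, 7, 4, 4, 4, 3.
  14 → bin 1 (new)  [load 14/21]
  14 → bin 2 (new)  [load 14/21]
  13 → bin 3 (new)  [load 13/21]
  7 → bin 1  [load 21/21]
  7 → bin 2  [load 21/21]
  4 → bin 3  [load 17/21]
  4 → bin 3  [load 21/21]
  4 → bin 4 (new)  [load 4/21]
  3 → bin 4  [load 7/21]
4 bins opened.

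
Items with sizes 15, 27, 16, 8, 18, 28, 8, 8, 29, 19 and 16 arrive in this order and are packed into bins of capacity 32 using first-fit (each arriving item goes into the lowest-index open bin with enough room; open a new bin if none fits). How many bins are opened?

  15 → bin 1 (new)  [load 15/32]
  27 → bin 2 (new)  [load 27/32]
  16 → bin 1  [load 31/32]
  8 → bin 3 (new)  [load 8/32]
  18 → bin 3  [load 26/32]
  28 → bin 4 (new)  [load 28/32]
  8 → bin 5 (new)  [load 8/32]
  8 → bin 5  [load 16/32]
  29 → bin 6 (new)  [load 29/32]
  19 → bin 7 (new)  [load 19/32]
  16 → bin 5  [load 32/32]
7 bins opened.

7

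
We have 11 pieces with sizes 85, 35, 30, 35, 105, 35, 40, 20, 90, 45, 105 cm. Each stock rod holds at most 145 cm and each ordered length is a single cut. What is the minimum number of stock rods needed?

Total = 105 + 105 + 90 + 85 + 45 + 40 + 35 + 35 + 35 + 30 + 20 = 625 cm.
Lower bound: ⌈625/145⌉ = 5 stock rods.
A packing using 5 stock rods:
  stock rod 1: 105 + 40 = 145
  stock rod 2: 105 + 35 = 140
  stock rod 3: 90 + 45 = 135
  stock rod 4: 85 + 35 + 20 = 140
  stock rod 5: 35 + 30 = 65
This matches the lower bound, so 5 is optimal.

5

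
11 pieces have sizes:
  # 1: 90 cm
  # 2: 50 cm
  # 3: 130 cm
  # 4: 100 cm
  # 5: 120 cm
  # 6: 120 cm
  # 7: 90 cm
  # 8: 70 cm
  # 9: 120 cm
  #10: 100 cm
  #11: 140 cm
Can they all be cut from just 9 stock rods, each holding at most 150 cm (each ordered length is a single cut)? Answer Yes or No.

Total = 1130 cm; ⌈1130/150⌉ = 8.
9 pieces each exceed half the capacity and cannot share a stock rod, forcing at least 9 stock rods.
The bound of 9 does not rule out 9, but exhaustive search shows no assignment into 9 stock rods of capacity 150 cm exists — the minimum is 10.

No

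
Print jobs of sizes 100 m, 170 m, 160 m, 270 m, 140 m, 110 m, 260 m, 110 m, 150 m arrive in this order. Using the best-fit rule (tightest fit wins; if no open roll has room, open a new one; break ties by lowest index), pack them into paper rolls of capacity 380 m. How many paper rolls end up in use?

  100 → roll 1 (new)  [load 100/380]
  170 → roll 1  [load 270/380]
  160 → roll 2 (new)  [load 160/380]
  270 → roll 3 (new)  [load 270/380]
  140 → roll 2  [load 300/380]
  110 → roll 1  [load 380/380]
  260 → roll 4 (new)  [load 260/380]
  110 → roll 3  [load 380/380]
  150 → roll 5 (new)  [load 150/380]
5 paper rolls opened.

5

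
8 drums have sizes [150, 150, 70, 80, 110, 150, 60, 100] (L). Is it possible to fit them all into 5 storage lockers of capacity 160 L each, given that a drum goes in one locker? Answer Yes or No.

Total = 870 L; ⌈870/160⌉ = 6.
At least 6 storage lockers are required, but only 5 are allowed.

No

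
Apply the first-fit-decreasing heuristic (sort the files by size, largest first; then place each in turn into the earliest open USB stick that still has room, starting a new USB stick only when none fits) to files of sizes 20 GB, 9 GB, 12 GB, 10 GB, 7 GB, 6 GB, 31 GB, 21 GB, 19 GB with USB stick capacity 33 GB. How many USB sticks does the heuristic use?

5

Sorted descending: 31, 21, 20, 19, 12, 10, 9, 7, 6.
  31 → USB stick 1 (new)  [load 31/33]
  21 → USB stick 2 (new)  [load 21/33]
  20 → USB stick 3 (new)  [load 20/33]
  19 → USB stick 4 (new)  [load 19/33]
  12 → USB stick 2  [load 33/33]
  10 → USB stick 3  [load 30/33]
  9 → USB stick 4  [load 28/33]
  7 → USB stick 5 (new)  [load 7/33]
  6 → USB stick 5  [load 13/33]
5 USB sticks opened.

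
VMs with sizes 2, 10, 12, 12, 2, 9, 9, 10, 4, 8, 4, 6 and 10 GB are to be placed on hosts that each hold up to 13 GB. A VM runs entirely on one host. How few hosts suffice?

Total = 12 + 12 + 10 + 10 + 10 + 9 + 9 + 8 + 6 + 4 + 4 + 2 + 2 = 98 GB.
Lower bound: ⌈98/13⌉ = 8 hosts.
A packing using 9 hosts:
  host 1: 12 = 12
  host 2: 12 = 12
  host 3: 10 + 2 = 12
  host 4: 10 + 2 = 12
  host 5: 10 = 10
  host 6: 9 + 4 = 13
  host 7: 9 + 4 = 13
  host 8: 8 = 8
  host 9: 6 = 6
No arrangement into 8 hosts stays within capacity, so 9 is optimal.

9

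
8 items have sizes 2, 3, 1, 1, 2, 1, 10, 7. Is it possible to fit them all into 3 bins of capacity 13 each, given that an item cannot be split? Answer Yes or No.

A valid assignment using 3 bins:
  bin 1: 10 + 3 = 13
  bin 2: 7 + 2 + 2 + 1 + 1 = 13
  bin 3: 1 = 1
Every load is within 13, so 3 bins suffice.

Yes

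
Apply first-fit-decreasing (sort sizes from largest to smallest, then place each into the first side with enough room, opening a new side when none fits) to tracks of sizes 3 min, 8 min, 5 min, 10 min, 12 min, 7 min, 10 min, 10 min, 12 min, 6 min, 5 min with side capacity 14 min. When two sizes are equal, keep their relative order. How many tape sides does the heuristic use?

8

Sorted descending: 12, 12, 10, 10, 10, 8, 7, 6, 5, 5, 3.
  12 → side 1 (new)  [load 12/14]
  12 → side 2 (new)  [load 12/14]
  10 → side 3 (new)  [load 10/14]
  10 → side 4 (new)  [load 10/14]
  10 → side 5 (new)  [load 10/14]
  8 → side 6 (new)  [load 8/14]
  7 → side 7 (new)  [load 7/14]
  6 → side 6  [load 14/14]
  5 → side 7  [load 12/14]
  5 → side 8 (new)  [load 5/14]
  3 → side 3  [load 13/14]
8 tape sides opened.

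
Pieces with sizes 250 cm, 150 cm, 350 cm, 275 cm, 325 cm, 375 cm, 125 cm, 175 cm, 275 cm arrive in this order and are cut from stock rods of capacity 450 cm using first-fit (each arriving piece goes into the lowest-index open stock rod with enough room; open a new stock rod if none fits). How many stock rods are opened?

6

  250 → stock rod 1 (new)  [load 250/450]
  150 → stock rod 1  [load 400/450]
  350 → stock rod 2 (new)  [load 350/450]
  275 → stock rod 3 (new)  [load 275/450]
  325 → stock rod 4 (new)  [load 325/450]
  375 → stock rod 5 (new)  [load 375/450]
  125 → stock rod 3  [load 400/450]
  175 → stock rod 6 (new)  [load 175/450]
  275 → stock rod 6  [load 450/450]
6 stock rods opened.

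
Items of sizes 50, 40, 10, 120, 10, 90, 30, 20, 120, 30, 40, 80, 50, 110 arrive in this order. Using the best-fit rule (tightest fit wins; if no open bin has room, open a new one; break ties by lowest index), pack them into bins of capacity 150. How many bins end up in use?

6

  50 → bin 1 (new)  [load 50/150]
  40 → bin 1  [load 90/150]
  10 → bin 1  [load 100/150]
  120 → bin 2 (new)  [load 120/150]
  10 → bin 2  [load 130/150]
  90 → bin 3 (new)  [load 90/150]
  30 → bin 1  [load 130/150]
  20 → bin 1  [load 150/150]
  120 → bin 4 (new)  [load 120/150]
  30 → bin 4  [load 150/150]
  40 → bin 3  [load 130/150]
  80 → bin 5 (new)  [load 80/150]
  50 → bin 5  [load 130/150]
  110 → bin 6 (new)  [load 110/150]
6 bins opened.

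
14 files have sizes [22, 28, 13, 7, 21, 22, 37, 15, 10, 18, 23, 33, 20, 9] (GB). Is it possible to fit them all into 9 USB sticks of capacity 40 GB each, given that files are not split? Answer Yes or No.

Yes

A valid assignment using 8 USB sticks:
  USB stick 1: 37 = 37
  USB stick 2: 33 + 7 = 40
  USB stick 3: 28 + 10 = 38
  USB stick 4: 23 + 15 = 38
  USB stick 5: 22 + 18 = 40
  USB stick 6: 22 + 13 = 35
  USB stick 7: 21 + 9 = 30
  USB stick 8: 20 = 20
That uses only 8 ≤ 9, so 9 USB sticks are enough.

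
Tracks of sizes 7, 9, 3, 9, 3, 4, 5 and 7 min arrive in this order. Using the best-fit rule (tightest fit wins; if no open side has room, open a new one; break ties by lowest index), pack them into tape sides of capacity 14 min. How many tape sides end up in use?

  7 → side 1 (new)  [load 7/14]
  9 → side 2 (new)  [load 9/14]
  3 → side 2  [load 12/14]
  9 → side 3 (new)  [load 9/14]
  3 → side 3  [load 12/14]
  4 → side 1  [load 11/14]
  5 → side 4 (new)  [load 5/14]
  7 → side 4  [load 12/14]
4 tape sides opened.

4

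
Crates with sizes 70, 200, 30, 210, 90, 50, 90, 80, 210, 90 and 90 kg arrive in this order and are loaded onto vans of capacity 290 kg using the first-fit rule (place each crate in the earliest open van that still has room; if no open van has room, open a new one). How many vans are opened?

5

  70 → van 1 (new)  [load 70/290]
  200 → van 1  [load 270/290]
  30 → van 2 (new)  [load 30/290]
  210 → van 2  [load 240/290]
  90 → van 3 (new)  [load 90/290]
  50 → van 2  [load 290/290]
  90 → van 3  [load 180/290]
  80 → van 3  [load 260/290]
  210 → van 4 (new)  [load 210/290]
  90 → van 5 (new)  [load 90/290]
  90 → van 5  [load 180/290]
5 vans opened.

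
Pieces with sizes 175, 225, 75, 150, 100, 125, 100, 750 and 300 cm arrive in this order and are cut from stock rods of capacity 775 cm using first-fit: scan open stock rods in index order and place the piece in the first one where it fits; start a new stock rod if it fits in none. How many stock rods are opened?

3

  175 → stock rod 1 (new)  [load 175/775]
  225 → stock rod 1  [load 400/775]
  75 → stock rod 1  [load 475/775]
  150 → stock rod 1  [load 625/775]
  100 → stock rod 1  [load 725/775]
  125 → stock rod 2 (new)  [load 125/775]
  100 → stock rod 2  [load 225/775]
  750 → stock rod 3 (new)  [load 750/775]
  300 → stock rod 2  [load 525/775]
3 stock rods opened.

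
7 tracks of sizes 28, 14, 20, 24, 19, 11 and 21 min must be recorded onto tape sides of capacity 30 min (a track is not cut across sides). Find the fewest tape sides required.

Total = 28 + 24 + 21 + 20 + 19 + 14 + 11 = 137 min.
Lower bound: ⌈137/30⌉ = 5 tape sides.
A packing using 6 tape sides:
  side 1: 28 = 28
  side 2: 24 = 24
  side 3: 21 = 21
  side 4: 20 = 20
  side 5: 19 + 11 = 30
  side 6: 14 = 14
No arrangement into 5 tape sides stays within capacity, so 6 is optimal.

6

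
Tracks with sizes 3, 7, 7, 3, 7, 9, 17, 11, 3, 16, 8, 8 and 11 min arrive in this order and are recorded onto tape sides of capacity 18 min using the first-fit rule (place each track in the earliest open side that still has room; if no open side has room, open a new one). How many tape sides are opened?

8

  3 → side 1 (new)  [load 3/18]
  7 → side 1  [load 10/18]
  7 → side 1  [load 17/18]
  3 → side 2 (new)  [load 3/18]
  7 → side 2  [load 10/18]
  9 → side 3 (new)  [load 9/18]
  17 → side 4 (new)  [load 17/18]
  11 → side 5 (new)  [load 11/18]
  3 → side 2  [load 13/18]
  16 → side 6 (new)  [load 16/18]
  8 → side 3  [load 17/18]
  8 → side 7 (new)  [load 8/18]
  11 → side 8 (new)  [load 11/18]
8 tape sides opened.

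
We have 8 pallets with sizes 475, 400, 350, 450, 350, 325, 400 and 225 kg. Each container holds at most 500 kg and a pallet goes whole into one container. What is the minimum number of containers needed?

Total = 475 + 450 + 400 + 400 + 350 + 350 + 325 + 225 = 2975 kg.
Lower bound: ⌈2975/500⌉ = 6 containers.
Also, 7 pallets each exceed 250 kg, and no two of those can share a container, so at least 7 containers are needed.
A packing using 8 containers:
  container 1: 475 = 475
  container 2: 450 = 450
  container 3: 400 = 400
  container 4: 400 = 400
  container 5: 350 = 350
  container 6: 350 = 350
  container 7: 325 = 325
  container 8: 225 = 225
No arrangement into 7 containers stays within capacity, so 8 is optimal.

8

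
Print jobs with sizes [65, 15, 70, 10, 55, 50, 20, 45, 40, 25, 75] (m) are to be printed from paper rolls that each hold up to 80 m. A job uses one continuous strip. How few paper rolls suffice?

7

Total = 75 + 70 + 65 + 55 + 50 + 45 + 40 + 25 + 20 + 15 + 10 = 470 m.
Lower bound: ⌈470/80⌉ = 6 paper rolls.
A packing using 7 paper rolls:
  roll 1: 75 = 75
  roll 2: 70 + 10 = 80
  roll 3: 65 + 15 = 80
  roll 4: 55 + 25 = 80
  roll 5: 50 + 20 = 70
  roll 6: 45 = 45
  roll 7: 40 = 40
No arrangement into 6 paper rolls stays within capacity, so 7 is optimal.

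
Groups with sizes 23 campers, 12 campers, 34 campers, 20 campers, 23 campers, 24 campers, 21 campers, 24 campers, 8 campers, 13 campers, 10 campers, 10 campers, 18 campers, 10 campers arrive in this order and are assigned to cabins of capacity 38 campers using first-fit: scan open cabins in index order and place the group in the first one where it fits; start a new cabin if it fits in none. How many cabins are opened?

  23 → cabin 1 (new)  [load 23/38]
  12 → cabin 1  [load 35/38]
  34 → cabin 2 (new)  [load 34/38]
  20 → cabin 3 (new)  [load 20/38]
  23 → cabin 4 (new)  [load 23/38]
  24 → cabin 5 (new)  [load 24/38]
  21 → cabin 6 (new)  [load 21/38]
  24 → cabin 7 (new)  [load 24/38]
  8 → cabin 3  [load 28/38]
  13 → cabin 4  [load 36/38]
  10 → cabin 3  [load 38/38]
  10 → cabin 5  [load 34/38]
  18 → cabin 8 (new)  [load 18/38]
  10 → cabin 6  [load 31/38]
8 cabins opened.

8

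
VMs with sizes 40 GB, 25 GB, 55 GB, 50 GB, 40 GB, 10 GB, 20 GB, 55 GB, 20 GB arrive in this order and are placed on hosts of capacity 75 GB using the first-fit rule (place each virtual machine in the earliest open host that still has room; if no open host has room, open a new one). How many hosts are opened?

  40 → host 1 (new)  [load 40/75]
  25 → host 1  [load 65/75]
  55 → host 2 (new)  [load 55/75]
  50 → host 3 (new)  [load 50/75]
  40 → host 4 (new)  [load 40/75]
  10 → host 1  [load 75/75]
  20 → host 2  [load 75/75]
  55 → host 5 (new)  [load 55/75]
  20 → host 3  [load 70/75]
5 hosts opened.

5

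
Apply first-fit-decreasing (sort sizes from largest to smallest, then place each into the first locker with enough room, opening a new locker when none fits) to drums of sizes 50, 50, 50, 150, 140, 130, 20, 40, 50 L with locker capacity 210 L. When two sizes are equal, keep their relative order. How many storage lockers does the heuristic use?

Sorted descending: 150, 140, 130, 50, 50, 50, 50, 40, 20.
  150 → locker 1 (new)  [load 150/210]
  140 → locker 2 (new)  [load 140/210]
  130 → locker 3 (new)  [load 130/210]
  50 → locker 1  [load 200/210]
  50 → locker 2  [load 190/210]
  50 → locker 3  [load 180/210]
  50 → locker 4 (new)  [load 50/210]
  40 → locker 4  [load 90/210]
  20 → locker 2  [load 210/210]
4 storage lockers opened.

4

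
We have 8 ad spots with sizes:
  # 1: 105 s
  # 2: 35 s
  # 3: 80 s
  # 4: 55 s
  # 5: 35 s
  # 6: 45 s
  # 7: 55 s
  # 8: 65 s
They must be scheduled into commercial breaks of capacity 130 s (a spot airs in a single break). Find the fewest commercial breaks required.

Total = 105 + 80 + 65 + 55 + 55 + 45 + 35 + 35 = 475 s.
Lower bound: ⌈475/130⌉ = 4 commercial breaks.
A packing using 4 commercial breaks:
  break 1: 105 = 105
  break 2: 80 + 45 = 125
  break 3: 65 + 55 = 120
  break 4: 55 + 35 + 35 = 125
This matches the lower bound, so 4 is optimal.

4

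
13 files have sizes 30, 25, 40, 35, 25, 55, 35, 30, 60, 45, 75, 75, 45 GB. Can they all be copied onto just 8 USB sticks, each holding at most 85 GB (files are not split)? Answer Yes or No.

A valid assignment using 8 USB sticks:
  USB stick 1: 75 = 75
  USB stick 2: 75 = 75
  USB stick 3: 60 + 25 = 85
  USB stick 4: 55 + 30 = 85
  USB stick 5: 45 + 40 = 85
  USB stick 6: 45 + 35 = 80
  USB stick 7: 35 + 30 = 65
  USB stick 8: 25 = 25
Every load is within 85 GB, so 8 USB sticks suffice.

Yes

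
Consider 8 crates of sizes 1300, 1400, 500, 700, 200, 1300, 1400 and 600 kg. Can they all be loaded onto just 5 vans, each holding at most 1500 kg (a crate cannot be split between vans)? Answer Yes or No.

Total = 7400 kg; ⌈7400/1500⌉ = 5.
The bound of 5 does not rule out 5, but exhaustive search shows no assignment into 5 vans of capacity 1500 kg exists — the minimum is 6.

No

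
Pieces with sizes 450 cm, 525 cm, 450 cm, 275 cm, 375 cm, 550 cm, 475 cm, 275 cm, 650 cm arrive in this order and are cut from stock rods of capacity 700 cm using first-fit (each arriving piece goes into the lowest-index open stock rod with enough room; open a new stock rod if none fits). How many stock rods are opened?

8

  450 → stock rod 1 (new)  [load 450/700]
  525 → stock rod 2 (new)  [load 525/700]
  450 → stock rod 3 (new)  [load 450/700]
  275 → stock rod 4 (new)  [load 275/700]
  375 → stock rod 4  [load 650/700]
  550 → stock rod 5 (new)  [load 550/700]
  475 → stock rod 6 (new)  [load 475/700]
  275 → stock rod 7 (new)  [load 275/700]
  650 → stock rod 8 (new)  [load 650/700]
8 stock rods opened.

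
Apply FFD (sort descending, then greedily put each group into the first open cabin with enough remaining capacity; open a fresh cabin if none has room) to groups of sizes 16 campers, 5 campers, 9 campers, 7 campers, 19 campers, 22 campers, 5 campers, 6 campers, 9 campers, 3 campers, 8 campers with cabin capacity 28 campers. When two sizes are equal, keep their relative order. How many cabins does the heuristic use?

4

Sorted descending: 22, 19, 16, 9, 9, 8, 7, 6, 5, 5, 3.
  22 → cabin 1 (new)  [load 22/28]
  19 → cabin 2 (new)  [load 19/28]
  16 → cabin 3 (new)  [load 16/28]
  9 → cabin 2  [load 28/28]
  9 → cabin 3  [load 25/28]
  8 → cabin 4 (new)  [load 8/28]
  7 → cabin 4  [load 15/28]
  6 → cabin 1  [load 28/28]
  5 → cabin 4  [load 20/28]
  5 → cabin 4  [load 25/28]
  3 → cabin 3  [load 28/28]
4 cabins opened.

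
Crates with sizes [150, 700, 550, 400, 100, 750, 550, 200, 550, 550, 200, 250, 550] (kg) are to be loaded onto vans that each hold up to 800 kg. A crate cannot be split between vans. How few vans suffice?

8

Total = 750 + 700 + 550 + 550 + 550 + 550 + 550 + 400 + 250 + 200 + 200 + 150 + 100 = 5500 kg.
Lower bound: ⌈5500/800⌉ = 7 vans.
A packing using 8 vans:
  van 1: 750 = 750
  van 2: 700 + 100 = 800
  van 3: 550 + 250 = 800
  van 4: 550 + 200 = 750
  van 5: 550 + 200 = 750
  van 6: 550 + 150 = 700
  van 7: 550 = 550
  van 8: 400 = 400
No arrangement into 7 vans stays within capacity, so 8 is optimal.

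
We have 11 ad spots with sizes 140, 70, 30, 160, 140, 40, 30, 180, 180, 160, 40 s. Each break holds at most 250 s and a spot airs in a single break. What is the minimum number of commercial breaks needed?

6

Total = 180 + 180 + 160 + 160 + 140 + 140 + 70 + 40 + 40 + 30 + 30 = 1170 s.
Lower bound: ⌈1170/250⌉ = 5 commercial breaks.
Also, 6 ad spots each exceed 125 s, and no two of those can share a break, so at least 6 commercial breaks are needed.
A packing using 6 commercial breaks:
  break 1: 180 + 70 = 250
  break 2: 180 + 40 + 30 = 250
  break 3: 160 + 40 + 30 = 230
  break 4: 160 = 160
  break 5: 140 = 140
  break 6: 140 = 140
This matches the lower bound, so 6 is optimal.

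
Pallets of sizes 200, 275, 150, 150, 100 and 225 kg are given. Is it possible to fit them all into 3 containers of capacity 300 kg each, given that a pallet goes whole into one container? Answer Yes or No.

No

Total = 1100 kg; ⌈1100/300⌉ = 4.
At least 4 containers are required, but only 3 are allowed.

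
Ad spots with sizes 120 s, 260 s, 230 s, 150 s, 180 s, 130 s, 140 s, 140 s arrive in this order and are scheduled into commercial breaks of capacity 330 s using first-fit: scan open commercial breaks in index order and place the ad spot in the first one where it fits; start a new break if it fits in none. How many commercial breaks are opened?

5

  120 → break 1 (new)  [load 120/330]
  260 → break 2 (new)  [load 260/330]
  230 → break 3 (new)  [load 230/330]
  150 → break 1  [load 270/330]
  180 → break 4 (new)  [load 180/330]
  130 → break 4  [load 310/330]
  140 → break 5 (new)  [load 140/330]
  140 → break 5  [load 280/330]
5 commercial breaks opened.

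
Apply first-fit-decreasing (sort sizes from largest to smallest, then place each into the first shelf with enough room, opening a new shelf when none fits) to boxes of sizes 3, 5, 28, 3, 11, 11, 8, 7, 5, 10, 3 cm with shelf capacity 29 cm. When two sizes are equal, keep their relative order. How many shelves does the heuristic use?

Sorted descending: 28, 11, 11, 10, 8, 7, 5, 5, 3, 3, 3.
  28 → shelf 1 (new)  [load 28/29]
  11 → shelf 2 (new)  [load 11/29]
  11 → shelf 2  [load 22/29]
  10 → shelf 3 (new)  [load 10/29]
  8 → shelf 3  [load 18/29]
  7 → shelf 2  [load 29/29]
  5 → shelf 3  [load 23/29]
  5 → shelf 3  [load 28/29]
  3 → shelf 4 (new)  [load 3/29]
  3 → shelf 4  [load 6/29]
  3 → shelf 4  [load 9/29]
4 shelves opened.

4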